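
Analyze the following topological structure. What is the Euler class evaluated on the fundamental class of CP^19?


For any closed oriented manifold, <e(TM),[M]> = chi(M).
chi(CP^19) = 19+1 = 20

20


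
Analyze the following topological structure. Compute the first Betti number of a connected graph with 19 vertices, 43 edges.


For a connected graph: rank(pi_1) = b_1 = E - V + 1 = 1 - chi.
chi = V - E = 19 - 43 = -24.
rank = 1 - (-24) = 43 - 19 + 1 = 25

25


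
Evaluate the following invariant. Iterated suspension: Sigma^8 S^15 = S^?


Each suspension raises dimension by 1: Sigma S^n = S^{n+1}.
Sigma^8 S^15 = S^{15+8} = S^23

23


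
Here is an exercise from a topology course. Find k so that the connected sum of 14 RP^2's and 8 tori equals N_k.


Since a >= 1, the sum is non-orientable; each T^2 can be replaced by RP^2 # RP^2 (since T^2#RP^2 = 3RP^2).
Total crosscaps k = 14 + 2*8 = 30.
Check via chi: chi = 14*1 + 8*0 - (14+8-1)*2 = -28 = 2 - k = -28. Consistent.

30


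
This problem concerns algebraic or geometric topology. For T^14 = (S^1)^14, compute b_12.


By the Kunneth formula, b_k(T^n) = C(n,k).
b_12(T^14) = C(14,12).
C(14,12) = 14!/(12!*2!) = 91

91


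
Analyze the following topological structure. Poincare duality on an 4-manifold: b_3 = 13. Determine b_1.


Poincare duality for closed orientable n-manifolds: b_k = b_{n-k}.
Here n = 4, so b_1 = b_3 = 13

13


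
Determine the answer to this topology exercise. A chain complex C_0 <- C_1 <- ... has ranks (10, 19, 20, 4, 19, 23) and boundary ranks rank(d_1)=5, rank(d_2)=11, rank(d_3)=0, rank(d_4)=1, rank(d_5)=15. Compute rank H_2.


rank H_k = rank(ker d_k) - rank(im d_{k+1}).
rank(ker d_2) = rank(C_2) - rank(d_2) = 20 - 11 = 9.
rank(im d_{2+1}) = 0.
rank H_2 = 9 - 0 = 9

9


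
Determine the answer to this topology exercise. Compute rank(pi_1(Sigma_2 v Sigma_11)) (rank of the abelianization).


For a wedge: H_1(A v B) = H_1(A) + H_1(B).
b_1(Sigma_2) = 4, b_1(Sigma_11) = 22.
b_1 = 4 + 22 = 26

26


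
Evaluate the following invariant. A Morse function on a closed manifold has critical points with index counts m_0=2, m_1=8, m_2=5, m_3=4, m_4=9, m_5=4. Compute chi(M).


Morse theory: chi(M) = sum_k (-1)^k m_k where m_k = #(index-k critical points).
= (2) + (-8) + (5) + (-4) + (9) + (-4) = 0

0


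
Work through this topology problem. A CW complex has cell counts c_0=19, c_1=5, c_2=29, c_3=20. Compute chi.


chi = sum_k (-1)^k c_k.
= (-1)^0*19 + (-1)^1*5 + (-1)^2*29 + (-1)^3*20
= (19) + (-5) + (29) + (-20)
= 23

23


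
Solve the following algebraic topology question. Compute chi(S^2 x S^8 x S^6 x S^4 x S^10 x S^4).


chi is multiplicative: chi(X x Y) = chi(X) chi(Y).
Each even-dim sphere has chi = 2. There are 6 factors.
chi = 2^6 = 64

64


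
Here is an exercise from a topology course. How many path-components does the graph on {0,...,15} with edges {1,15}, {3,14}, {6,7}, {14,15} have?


Run DFS/union-find over 16 vertices.
V = 16, E = 4.
Number of components = 12

12


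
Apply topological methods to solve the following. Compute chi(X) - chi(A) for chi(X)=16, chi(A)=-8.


Relative Euler characteristic: chi(X, A) = chi(X) - chi(A).
= 16 - (-8) = 24

24


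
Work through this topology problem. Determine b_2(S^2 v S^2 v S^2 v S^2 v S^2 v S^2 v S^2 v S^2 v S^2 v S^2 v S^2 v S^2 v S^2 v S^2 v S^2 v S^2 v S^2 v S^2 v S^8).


For a wedge of spheres, H_k (k>0) is free on one generator per sphere of dimension k.
Spheres of dimension 2: count = 18.
b_2 = 18

18


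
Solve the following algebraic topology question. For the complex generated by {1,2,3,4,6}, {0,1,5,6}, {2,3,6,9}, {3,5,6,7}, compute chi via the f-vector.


Enumerate all faces; f-vector: f_0=9, f_1=22, f_2=21, f_3=8, f_4=1.
chi = sum (-1)^k f_k = 1

1


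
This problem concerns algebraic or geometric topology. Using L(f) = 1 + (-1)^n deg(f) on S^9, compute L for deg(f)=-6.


On S^9: L(f) = tr(f_0*) + (-1)^9 tr(f_9*) = 1 + (-1)^9 * deg(f).
L(f) = 1 + (-1)^9 * -6 = 1 + 6 = 7

7


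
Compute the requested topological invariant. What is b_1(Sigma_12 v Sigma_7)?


For a wedge: H_1(A v B) = H_1(A) + H_1(B).
b_1(Sigma_12) = 24, b_1(Sigma_7) = 14.
b_1 = 24 + 14 = 38

38


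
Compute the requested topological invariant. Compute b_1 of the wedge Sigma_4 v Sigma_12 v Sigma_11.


For a wedge X v Y: reduced H_k(X v Y) = H_k(X) + H_k(Y).
Each Sigma_g contributes b_1 = 2g.
b_1 = 8 + 24 + 22 = 54

54


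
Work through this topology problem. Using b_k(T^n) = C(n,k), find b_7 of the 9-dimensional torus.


By the Kunneth formula, b_k(T^n) = C(n,k).
b_7(T^9) = C(9,7).
C(9,7) = 9!/(7!*2!) = 36

36


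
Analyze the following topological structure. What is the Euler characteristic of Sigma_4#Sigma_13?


chi(Sigma_4) = 2 - 2*4 = -6
chi(Sigma_13) = 2 - 2*13 = -24
For surfaces: chi(A#B) = chi(A) + chi(B) - 2.
chi = -6 + -24 - 2 = -32

-32


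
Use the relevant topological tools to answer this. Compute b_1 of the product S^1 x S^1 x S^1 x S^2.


Each S^d has Poincare polynomial 1 + t^d.
The product S^1 x S^1 x S^1 x S^2 has Poincare polynomial prod(1+t^d_i).
Expanding: b_0=1, b_1=3, b_2=4, b_3=4, b_4=3, b_5=1.
b_1 = 3

3


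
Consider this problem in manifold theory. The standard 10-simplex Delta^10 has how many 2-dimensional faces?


Delta^10 has 10+1 vertices. A 2-face is a choice of 2+1 vertices.
f_2 = C(10+1, 2+1) = C(11,3) = 165

165


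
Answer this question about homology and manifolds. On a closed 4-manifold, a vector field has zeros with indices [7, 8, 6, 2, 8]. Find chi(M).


Poincare-Hopf: chi(M) = sum of indices of zeros.
chi = (7) + (8) + (6) + (2) + (8) = 31

31


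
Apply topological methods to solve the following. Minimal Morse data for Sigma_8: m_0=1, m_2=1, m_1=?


A perfect Morse function has m_k = b_k.
For Sigma_8: b_0=1, b_1=2g=16, b_2=1.
Saddles m_1 = 2g = 16

16


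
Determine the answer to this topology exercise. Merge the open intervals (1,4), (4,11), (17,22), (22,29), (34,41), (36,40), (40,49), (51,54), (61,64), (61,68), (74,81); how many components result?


Sort and merge overlapping open intervals.
Merged: (1,4), (4,11), (17,22), (22,29), (34,49), (51,54), (61,68), (74,81).
Number of components = 8

8


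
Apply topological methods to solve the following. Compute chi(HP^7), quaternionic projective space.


HP^7 has one cell in each dimension 0, 4, ..., 4*7 (7+1 cells, all even-dim).
chi = 7 + 1 = 8

8


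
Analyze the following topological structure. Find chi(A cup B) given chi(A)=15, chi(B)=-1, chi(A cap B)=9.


chi(A cup B) = chi(A) + chi(B) - chi(A cap B)
= 15 + (-1) - (9)
= 5

5


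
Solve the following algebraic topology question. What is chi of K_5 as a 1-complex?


K_5: V = 5, E = C(5,2) = 10.
chi = V - E = 5 - 10 = -5

-5


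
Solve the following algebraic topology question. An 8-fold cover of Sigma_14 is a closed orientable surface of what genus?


For an n-sheeted cover: chi(E) = n * chi(B).
chi(Sigma_14) = 2 - 2*14 = -26.
chi(E) = 8 * (-26) = -208.
genus(E) = (2 - chi(E))/2 = (2 - (-208))/2 = 210/2 = 105

105


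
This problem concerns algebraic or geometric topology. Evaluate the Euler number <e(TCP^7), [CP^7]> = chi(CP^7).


For any closed oriented manifold, <e(TM),[M]> = chi(M).
chi(CP^7) = 7+1 = 8

8


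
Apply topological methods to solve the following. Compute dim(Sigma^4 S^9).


Each suspension raises dimension by 1: Sigma S^n = S^{n+1}.
Sigma^4 S^9 = S^{9+4} = S^13

13


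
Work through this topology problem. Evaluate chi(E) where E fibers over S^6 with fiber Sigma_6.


chi(S^6) = 2 (n even), chi(Sigma_6) = 2 - 2*6 = -10.
chi(E) = 2 * (-10) = -20

-20


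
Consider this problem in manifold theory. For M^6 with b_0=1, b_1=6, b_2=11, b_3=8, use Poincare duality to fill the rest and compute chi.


By Poincare duality b_k = b_{6-k}, so full Betti numbers: b_0=1, b_1=6, b_2=11, b_3=8, b_4=11, b_5=6, b_6=1.
chi = sum (-1)^k b_k = 4

4


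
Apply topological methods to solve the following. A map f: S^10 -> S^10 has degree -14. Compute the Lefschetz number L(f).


On S^10: L(f) = tr(f_0*) + (-1)^10 tr(f_10*) = 1 + (-1)^10 * deg(f).
L(f) = 1 + (-1)^10 * -14 = 1 + -14 = -13

-13


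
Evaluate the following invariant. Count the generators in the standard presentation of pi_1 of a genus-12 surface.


Standard presentation: pi_1(Sigma_g) = <a_1,b_1,...,a_g,b_g | [a_1,b_1]...[a_g,b_g] = 1>.
Number of generators = 2g = 2*12 = 24

24


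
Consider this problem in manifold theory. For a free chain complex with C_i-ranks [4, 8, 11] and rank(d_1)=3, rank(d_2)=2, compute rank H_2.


rank H_k = rank(ker d_k) - rank(im d_{k+1}).
rank(ker d_2) = rank(C_2) - rank(d_2) = 11 - 2 = 9.
rank(im d_{2+1}) = 0.
rank H_2 = 9 - 0 = 9

9


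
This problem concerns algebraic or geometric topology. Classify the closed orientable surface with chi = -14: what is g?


chi = 2 - 2g for closed orientable surfaces.
-14 = 2 - 2g
2g = 2 - (-14) = 16
g = 8

8


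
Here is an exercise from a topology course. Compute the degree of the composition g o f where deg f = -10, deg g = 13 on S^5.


Degree is multiplicative under composition: deg(g o f) = deg(g) * deg(f).
= 13 * -10 = -130

-130


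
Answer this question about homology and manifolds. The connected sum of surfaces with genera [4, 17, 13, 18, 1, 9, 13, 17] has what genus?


Genus is additive under connected sum of orientable surfaces.
g = 4 + 17 + 13 + 18 + 1 + 9 + 13 + 17 = 92

92


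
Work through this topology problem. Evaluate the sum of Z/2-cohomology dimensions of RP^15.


H^k(RP^15; Z/2) = Z/2 for each 0 <= k <= 15.
Total dimension = 15 + 1 = 16

16


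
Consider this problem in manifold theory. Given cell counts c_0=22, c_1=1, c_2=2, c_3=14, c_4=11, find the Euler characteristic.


chi = sum_k (-1)^k c_k.
= (-1)^0*22 + (-1)^1*1 + (-1)^2*2 + (-1)^3*14 + (-1)^4*11
= (22) + (-1) + (2) + (-14) + (11)
= 20

20


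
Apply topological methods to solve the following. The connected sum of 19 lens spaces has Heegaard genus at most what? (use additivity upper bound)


Heegaard genus satisfies g(A#B) <= g(A) + g(B).
Each lens space has g = 1.
Upper bound: 19 * 1 = 19

19


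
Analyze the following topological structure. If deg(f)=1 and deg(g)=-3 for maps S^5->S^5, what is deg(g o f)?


Degree is multiplicative under composition: deg(g o f) = deg(g) * deg(f).
= -3 * 1 = -3

-3


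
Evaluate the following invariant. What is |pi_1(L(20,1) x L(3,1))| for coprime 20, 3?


pi_1(X x Y) = pi_1(X) x pi_1(Y).
pi_1(L(20,1)) = Z/20, pi_1(L(3,1)) = Z/3.
|Z/20 x Z/3| = 20 * 3 = 60

60


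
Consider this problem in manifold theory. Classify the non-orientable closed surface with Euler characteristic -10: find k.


chi = 2 - k for closed non-orientable surfaces with k crosscaps.
-10 = 2 - k
k = 2 - (-10) = 12

12


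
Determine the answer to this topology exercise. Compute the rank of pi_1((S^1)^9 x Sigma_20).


pi_1(A x B) = pi_1(A) x pi_1(B); rank of abelianization = b_1.
b_1(T^9) = 9, b_1(Sigma_20) = 2*20 = 40.
b_1(product) = 9 + 40 = 49

49


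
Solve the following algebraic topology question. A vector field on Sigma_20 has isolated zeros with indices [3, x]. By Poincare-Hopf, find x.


Poincare-Hopf: sum of indices = chi(M).
chi(Sigma_20) = 2 - 2*20 = -38.
Sum of known indices = 3.
x = chi - (sum known) = -38 - (3) = -41

-41


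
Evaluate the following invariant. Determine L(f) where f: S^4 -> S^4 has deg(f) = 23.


On S^4: L(f) = tr(f_0*) + (-1)^4 tr(f_4*) = 1 + (-1)^4 * deg(f).
L(f) = 1 + (-1)^4 * 23 = 1 + 23 = 24

24


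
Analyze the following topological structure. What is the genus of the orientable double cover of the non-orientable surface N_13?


chi(N_13) = 2 - 13 = -11.
Double cover: chi(Sigma_g) = 2 * chi(N_13) = 2*(-11) = -22.
2 - 2g = -22, so g = (2 - (-22))/2 = 24/2 = 12

12


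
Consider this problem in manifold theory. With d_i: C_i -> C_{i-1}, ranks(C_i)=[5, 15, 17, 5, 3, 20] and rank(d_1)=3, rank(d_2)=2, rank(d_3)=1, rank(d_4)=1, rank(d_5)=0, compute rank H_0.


rank H_k = rank(ker d_k) - rank(im d_{k+1}).
rank(ker d_0) = rank(C_0) - rank(d_0) = 5 - 0 = 5.
rank(im d_{0+1}) = 3.
rank H_0 = 5 - 3 = 2

2


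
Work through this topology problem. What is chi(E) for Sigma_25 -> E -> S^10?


chi(S^10) = 2 (n even), chi(Sigma_25) = 2 - 2*25 = -48.
chi(E) = 2 * (-48) = -96

-96


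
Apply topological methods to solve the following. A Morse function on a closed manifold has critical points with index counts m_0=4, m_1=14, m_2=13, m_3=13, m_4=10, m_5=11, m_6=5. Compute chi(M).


Morse theory: chi(M) = sum_k (-1)^k m_k where m_k = #(index-k critical points).
= (4) + (-14) + (13) + (-13) + (10) + (-11) + (5) = -6

-6


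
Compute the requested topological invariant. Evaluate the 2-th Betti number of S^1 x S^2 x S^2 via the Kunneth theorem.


Each S^d has Poincare polynomial 1 + t^d.
The product S^1 x S^2 x S^2 has Poincare polynomial prod(1+t^d_i).
Expanding: b_0=1, b_1=1, b_2=2, b_3=2, b_4=1, b_5=1.
b_2 = 2

2


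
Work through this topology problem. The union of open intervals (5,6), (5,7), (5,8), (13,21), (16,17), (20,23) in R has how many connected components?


Sort and merge overlapping open intervals.
Merged: (5,8), (13,23).
Number of components = 2

2


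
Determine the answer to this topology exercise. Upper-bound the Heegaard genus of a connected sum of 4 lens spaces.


Heegaard genus satisfies g(A#B) <= g(A) + g(B).
Each lens space has g = 1.
Upper bound: 4 * 1 = 4

4


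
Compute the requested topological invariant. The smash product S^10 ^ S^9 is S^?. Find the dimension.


S^m ^ S^n = S^{m+n}.
k = 10 + 9 = 19

19


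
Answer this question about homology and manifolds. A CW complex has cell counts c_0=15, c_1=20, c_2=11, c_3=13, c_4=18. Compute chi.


chi = sum_k (-1)^k c_k.
= (-1)^0*15 + (-1)^1*20 + (-1)^2*11 + (-1)^3*13 + (-1)^4*18
= (15) + (-20) + (11) + (-13) + (18)
= 11

11


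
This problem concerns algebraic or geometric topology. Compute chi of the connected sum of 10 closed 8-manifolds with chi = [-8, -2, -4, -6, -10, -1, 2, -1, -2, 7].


For n-manifolds: chi(A#B) = chi(A) + chi(B) - chi(S^8).
chi(S^8) = 1 + (-1)^8 = 2.
chi(#) = (sum chi_i) - (10-1)*chi(S^8) = -25 - 9*2 = -43

-43


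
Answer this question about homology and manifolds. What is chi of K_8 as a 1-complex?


K_8: V = 8, E = C(8,2) = 28.
chi = V - E = 8 - 28 = -20

-20


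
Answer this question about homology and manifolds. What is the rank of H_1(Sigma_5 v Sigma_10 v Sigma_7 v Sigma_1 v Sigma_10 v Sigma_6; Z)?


For a wedge X v Y: reduced H_k(X v Y) = H_k(X) + H_k(Y).
Each Sigma_g contributes b_1 = 2g.
b_1 = 10 + 20 + 14 + 2 + 20 + 12 = 78

78


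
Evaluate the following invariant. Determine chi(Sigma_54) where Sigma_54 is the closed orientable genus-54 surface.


For a closed orientable surface of genus g: chi = 2 - 2g.
Here g = 54.
chi = 2 - 2*54 = 2 - 108 = -106

-106


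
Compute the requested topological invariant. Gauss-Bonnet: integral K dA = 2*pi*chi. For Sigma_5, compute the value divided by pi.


Gauss-Bonnet: integral K dA = 2*pi*chi(M).
chi(Sigma_5) = 2 - 2*5 = -8.
(integral K dA)/pi = 2*chi = 2*(-8) = -16

-16


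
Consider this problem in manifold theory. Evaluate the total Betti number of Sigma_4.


For Sigma_4: b_0 = 1, b_1 = 2g = 8, b_2 = 1.
Total = 1 + 8 + 1 = 10

10


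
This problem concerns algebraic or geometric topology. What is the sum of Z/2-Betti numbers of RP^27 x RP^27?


dim H^*(RP^n; Z/2) = n+1 (one Z/2 in each degree 0..n).
Total Betti number is multiplicative.
Total = (27+1) * (27+1) = 28 * 28 = 784

784


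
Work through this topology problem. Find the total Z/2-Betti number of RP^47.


H^k(RP^47; Z/2) = Z/2 for each 0 <= k <= 47.
Total dimension = 47 + 1 = 48

48


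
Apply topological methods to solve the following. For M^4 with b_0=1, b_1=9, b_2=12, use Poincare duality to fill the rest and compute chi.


By Poincare duality b_k = b_{4-k}, so full Betti numbers: b_0=1, b_1=9, b_2=12, b_3=9, b_4=1.
chi = sum (-1)^k b_k = -4

-4


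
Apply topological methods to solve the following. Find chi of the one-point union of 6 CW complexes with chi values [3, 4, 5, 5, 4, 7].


chi(A v B) = chi(A) + chi(B) - 1 (one point identified).
For 6 spaces: chi = (sum chi_i) - (6 - 1).
sum = 28; chi = 28 - 5 = 23

23


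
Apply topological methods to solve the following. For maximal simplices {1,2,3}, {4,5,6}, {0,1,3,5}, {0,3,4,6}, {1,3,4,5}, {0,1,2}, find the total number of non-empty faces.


Each maximal simplex on m vertices has 2^m - 1 nonempty faces.
Take the union (dedupe shared faces).
Total distinct faces = 41

41


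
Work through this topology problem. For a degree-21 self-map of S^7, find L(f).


On S^7: L(f) = tr(f_0*) + (-1)^7 tr(f_7*) = 1 + (-1)^7 * deg(f).
L(f) = 1 + (-1)^7 * 21 = 1 + -21 = -20

-20


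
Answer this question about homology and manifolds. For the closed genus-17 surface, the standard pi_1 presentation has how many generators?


Standard presentation: pi_1(Sigma_g) = <a_1,b_1,...,a_g,b_g | [a_1,b_1]...[a_g,b_g] = 1>.
Number of generators = 2g = 2*17 = 34

34


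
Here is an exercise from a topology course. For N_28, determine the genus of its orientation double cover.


chi(N_28) = 2 - 28 = -26.
Double cover: chi(Sigma_g) = 2 * chi(N_28) = 2*(-26) = -52.
2 - 2g = -52, so g = (2 - (-52))/2 = 54/2 = 27

27


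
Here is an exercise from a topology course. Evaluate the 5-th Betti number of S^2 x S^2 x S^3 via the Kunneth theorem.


Each S^d has Poincare polynomial 1 + t^d.
The product S^2 x S^2 x S^3 has Poincare polynomial prod(1+t^d_i).
Expanding: b_0=1, b_2=2, b_3=1, b_4=1, b_5=2, b_7=1.
b_5 = 2

2


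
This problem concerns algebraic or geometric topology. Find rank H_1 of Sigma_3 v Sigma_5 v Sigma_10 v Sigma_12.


For a wedge X v Y: reduced H_k(X v Y) = H_k(X) + H_k(Y).
Each Sigma_g contributes b_1 = 2g.
b_1 = 6 + 10 + 20 + 24 = 60

60


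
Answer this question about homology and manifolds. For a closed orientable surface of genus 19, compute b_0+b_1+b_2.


For Sigma_19: b_0 = 1, b_1 = 2g = 38, b_2 = 1.
Total = 1 + 38 + 1 = 40

40


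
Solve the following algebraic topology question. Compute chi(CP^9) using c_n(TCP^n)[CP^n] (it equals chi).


For any closed oriented manifold, <e(TM),[M]> = chi(M).
chi(CP^9) = 9+1 = 10

10


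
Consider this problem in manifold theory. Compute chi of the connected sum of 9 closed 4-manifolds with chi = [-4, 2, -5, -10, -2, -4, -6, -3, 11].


For n-manifolds: chi(A#B) = chi(A) + chi(B) - chi(S^4).
chi(S^4) = 1 + (-1)^4 = 2.
chi(#) = (sum chi_i) - (9-1)*chi(S^4) = -21 - 8*2 = -37

-37


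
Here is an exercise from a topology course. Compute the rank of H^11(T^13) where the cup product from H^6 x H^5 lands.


Cup product: H^p x H^q -> H^{p+q}; here p+q = 6+5 = 11.
rank H^k(T^n) = C(n,k).
C(13,11) = 78

78


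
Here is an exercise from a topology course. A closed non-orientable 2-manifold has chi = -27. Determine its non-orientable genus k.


chi = 2 - k for closed non-orientable surfaces with k crosscaps.
-27 = 2 - k
k = 2 - (-27) = 29

29


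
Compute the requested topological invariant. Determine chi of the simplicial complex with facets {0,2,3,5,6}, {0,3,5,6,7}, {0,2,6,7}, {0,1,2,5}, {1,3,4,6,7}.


Enumerate all faces; f-vector: f_0=8, f_1=25, f_2=30, f_3=16, f_4=3.
chi = sum (-1)^k f_k = 0

0


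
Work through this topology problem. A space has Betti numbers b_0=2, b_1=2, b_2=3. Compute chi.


chi = sum_k (-1)^k b_k.
= (2) + (-2) + (3)
= 3

3


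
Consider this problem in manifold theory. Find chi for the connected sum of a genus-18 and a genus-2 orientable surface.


chi(Sigma_18) = 2 - 2*18 = -34
chi(Sigma_2) = 2 - 2*2 = -2
For surfaces: chi(A#B) = chi(A) + chi(B) - 2.
chi = -34 + -2 - 2 = -38

-38


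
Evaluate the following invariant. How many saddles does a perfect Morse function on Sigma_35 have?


A perfect Morse function has m_k = b_k.
For Sigma_35: b_0=1, b_1=2g=70, b_2=1.
Saddles m_1 = 2g = 70

70


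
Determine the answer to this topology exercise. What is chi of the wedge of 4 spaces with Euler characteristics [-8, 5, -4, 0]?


chi(A v B) = chi(A) + chi(B) - 1 (one point identified).
For 4 spaces: chi = (sum chi_i) - (4 - 1).
sum = -7; chi = -7 - 3 = -10

-10


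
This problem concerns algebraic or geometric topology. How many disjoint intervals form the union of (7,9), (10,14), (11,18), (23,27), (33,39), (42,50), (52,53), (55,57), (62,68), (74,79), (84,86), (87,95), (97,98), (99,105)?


Sort and merge overlapping open intervals.
Merged: (7,9), (10,18), (23,27), (33,39), (42,50), (52,53), (55,57), (62,68), (74,79), (84,86), (87,95), (97,98), (99,105).
Number of components = 13

13


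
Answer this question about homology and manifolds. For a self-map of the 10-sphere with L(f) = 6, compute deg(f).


L(f) = 1 + (-1)^10 deg(f) on S^10.
6 = 1 + (-1)^10 * deg(f)
(-1)^10 * deg(f) = 5
deg(f) = 5

5


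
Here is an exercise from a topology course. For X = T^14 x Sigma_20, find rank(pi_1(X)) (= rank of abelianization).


pi_1(A x B) = pi_1(A) x pi_1(B); rank of abelianization = b_1.
b_1(T^14) = 14, b_1(Sigma_20) = 2*20 = 40.
b_1(product) = 14 + 40 = 54

54


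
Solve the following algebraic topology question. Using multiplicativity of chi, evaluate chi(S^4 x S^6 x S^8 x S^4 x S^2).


chi is multiplicative: chi(X x Y) = chi(X) chi(Y).
Each even-dim sphere has chi = 2. There are 5 factors.
chi = 2^5 = 32

32


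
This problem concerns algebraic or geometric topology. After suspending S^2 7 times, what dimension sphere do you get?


Each suspension raises dimension by 1: Sigma S^n = S^{n+1}.
Sigma^7 S^2 = S^{2+7} = S^9

9


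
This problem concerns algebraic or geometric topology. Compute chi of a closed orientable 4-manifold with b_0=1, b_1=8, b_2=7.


By Poincare duality b_k = b_{4-k}, so full Betti numbers: b_0=1, b_1=8, b_2=7, b_3=8, b_4=1.
chi = sum (-1)^k b_k = -7

-7


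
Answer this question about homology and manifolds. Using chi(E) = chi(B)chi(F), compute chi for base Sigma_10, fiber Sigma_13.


For a fiber bundle F -> E -> B (with CW structure): chi(E) = chi(B) * chi(F).
chi(Sigma_10) = -18, chi(Sigma_13) = -24.
chi(E) = (-18) * (-24) = 432

432


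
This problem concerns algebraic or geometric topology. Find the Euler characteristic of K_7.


K_7: V = 7, E = C(7,2) = 21.
chi = V - E = 7 - 21 = -14

-14


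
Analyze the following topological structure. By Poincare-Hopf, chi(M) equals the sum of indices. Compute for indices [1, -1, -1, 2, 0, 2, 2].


Poincare-Hopf: chi(M) = sum of indices of zeros.
chi = (1) + (-1) + (-1) + (2) + (0) + (2) + (2) = 5

5


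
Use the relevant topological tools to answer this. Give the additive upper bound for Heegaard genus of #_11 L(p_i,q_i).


Heegaard genus satisfies g(A#B) <= g(A) + g(B).
Each lens space has g = 1.
Upper bound: 11 * 1 = 11

11


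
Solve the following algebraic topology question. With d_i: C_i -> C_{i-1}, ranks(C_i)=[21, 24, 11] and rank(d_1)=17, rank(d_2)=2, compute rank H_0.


rank H_k = rank(ker d_k) - rank(im d_{k+1}).
rank(ker d_0) = rank(C_0) - rank(d_0) = 21 - 0 = 21.
rank(im d_{0+1}) = 17.
rank H_0 = 21 - 17 = 4

4


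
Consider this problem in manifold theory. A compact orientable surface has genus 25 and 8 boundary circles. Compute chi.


For a compact orientable surface with genus g and b boundary components: chi = 2 - 2g - b.
chi = 2 - 2*25 - 8 = 2 - 50 - 8 = -56

-56


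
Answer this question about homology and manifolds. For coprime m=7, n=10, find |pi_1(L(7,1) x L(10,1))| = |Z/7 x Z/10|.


pi_1(X x Y) = pi_1(X) x pi_1(Y).
pi_1(L(7,1)) = Z/7, pi_1(L(10,1)) = Z/10.
|Z/7 x Z/10| = 7 * 10 = 70

70


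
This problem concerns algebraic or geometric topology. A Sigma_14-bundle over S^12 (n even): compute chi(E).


chi(S^12) = 2 (n even), chi(Sigma_14) = 2 - 2*14 = -26.
chi(E) = 2 * (-26) = -52

-52


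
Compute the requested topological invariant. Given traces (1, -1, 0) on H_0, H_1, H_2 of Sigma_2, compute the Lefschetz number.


L(f) = tr(f_0*) - tr(f_1*) + tr(f_2*).
= 1 - (-1) + (0)
= 2

2


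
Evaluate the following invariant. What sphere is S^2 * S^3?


Join of spheres: S^m * S^n = S^{m+n+1}.
dim = 2 + 3 + 1 = 6

6


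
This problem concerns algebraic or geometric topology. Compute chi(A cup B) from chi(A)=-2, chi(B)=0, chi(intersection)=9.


chi(A cup B) = chi(A) + chi(B) - chi(A cap B)
= -2 + (0) - (9)
= -11

-11


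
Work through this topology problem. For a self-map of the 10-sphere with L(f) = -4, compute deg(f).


L(f) = 1 + (-1)^10 deg(f) on S^10.
-4 = 1 + (-1)^10 * deg(f)
(-1)^10 * deg(f) = -5
deg(f) = -5

-5


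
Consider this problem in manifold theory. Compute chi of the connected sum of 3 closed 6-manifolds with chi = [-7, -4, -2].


For n-manifolds: chi(A#B) = chi(A) + chi(B) - chi(S^6).
chi(S^6) = 1 + (-1)^6 = 2.
chi(#) = (sum chi_i) - (3-1)*chi(S^6) = -13 - 2*2 = -17

-17


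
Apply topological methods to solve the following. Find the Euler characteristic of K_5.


K_5: V = 5, E = C(5,2) = 10.
chi = V - E = 5 - 10 = -5

-5


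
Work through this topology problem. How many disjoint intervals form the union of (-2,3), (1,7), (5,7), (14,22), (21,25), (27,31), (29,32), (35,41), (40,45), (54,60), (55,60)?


Sort and merge overlapping open intervals.
Merged: (-2,7), (14,25), (27,32), (35,45), (54,60).
Number of components = 5

5


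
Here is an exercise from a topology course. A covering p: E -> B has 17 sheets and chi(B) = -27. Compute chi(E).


For a finite covering: chi(E) = (number of sheets) * chi(B).
chi(E) = 17 * (-27) = -459

-459


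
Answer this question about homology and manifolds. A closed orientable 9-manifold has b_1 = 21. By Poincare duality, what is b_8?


Poincare duality for closed orientable n-manifolds: b_k = b_{n-k}.
Here n = 9, so b_8 = b_1 = 21

21


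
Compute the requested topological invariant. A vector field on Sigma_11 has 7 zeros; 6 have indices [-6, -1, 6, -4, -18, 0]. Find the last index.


Poincare-Hopf: sum of indices = chi(M).
chi(Sigma_11) = 2 - 2*11 = -20.
Sum of known indices = -23.
x = chi - (sum known) = -20 - (-23) = 3

3


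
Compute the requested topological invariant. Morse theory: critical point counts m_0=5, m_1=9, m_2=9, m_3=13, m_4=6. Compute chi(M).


Morse theory: chi(M) = sum_k (-1)^k m_k where m_k = #(index-k critical points).
= (5) + (-9) + (9) + (-13) + (6) = -2

-2


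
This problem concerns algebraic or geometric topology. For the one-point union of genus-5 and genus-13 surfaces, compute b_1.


For a wedge: H_1(A v B) = H_1(A) + H_1(B).
b_1(Sigma_5) = 10, b_1(Sigma_13) = 26.
b_1 = 10 + 26 = 36

36


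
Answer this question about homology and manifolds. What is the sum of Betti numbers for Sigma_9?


For Sigma_9: b_0 = 1, b_1 = 2g = 18, b_2 = 1.
Total = 1 + 18 + 1 = 20

20


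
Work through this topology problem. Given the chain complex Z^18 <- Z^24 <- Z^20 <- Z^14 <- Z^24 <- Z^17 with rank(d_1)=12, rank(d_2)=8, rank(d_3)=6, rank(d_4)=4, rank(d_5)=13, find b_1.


rank H_k = rank(ker d_k) - rank(im d_{k+1}).
rank(ker d_1) = rank(C_1) - rank(d_1) = 24 - 12 = 12.
rank(im d_{1+1}) = 8.
rank H_1 = 12 - 8 = 4

4


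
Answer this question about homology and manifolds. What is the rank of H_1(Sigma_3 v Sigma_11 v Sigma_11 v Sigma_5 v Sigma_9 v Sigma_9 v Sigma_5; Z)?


For a wedge X v Y: reduced H_k(X v Y) = H_k(X) + H_k(Y).
Each Sigma_g contributes b_1 = 2g.
b_1 = 6 + 22 + 22 + 10 + 18 + 18 + 10 = 106

106


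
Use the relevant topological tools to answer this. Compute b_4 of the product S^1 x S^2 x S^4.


Each S^d has Poincare polynomial 1 + t^d.
The product S^1 x S^2 x S^4 has Poincare polynomial prod(1+t^d_i).
Expanding: b_0=1, b_1=1, b_2=1, b_3=1, b_4=1, b_5=1, b_6=1, b_7=1.
b_4 = 1

1


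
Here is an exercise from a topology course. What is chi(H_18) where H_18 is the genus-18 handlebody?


A genus-g handlebody deformation retracts to a wedge of g circles.
chi(vee_g S^1) = 1 - g.
chi(H_18) = 1 - 18 = -17

-17


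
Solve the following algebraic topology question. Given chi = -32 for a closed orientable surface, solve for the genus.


chi = 2 - 2g for closed orientable surfaces.
-32 = 2 - 2g
2g = 2 - (-32) = 34
g = 17

17


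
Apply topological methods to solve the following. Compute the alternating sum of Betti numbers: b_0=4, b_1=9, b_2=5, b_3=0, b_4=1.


chi = sum_k (-1)^k b_k.
= (4) + (-9) + (5) + (0) + (1)
= 1

1


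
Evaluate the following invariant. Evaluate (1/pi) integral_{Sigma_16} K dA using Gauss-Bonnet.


Gauss-Bonnet: integral K dA = 2*pi*chi(M).
chi(Sigma_16) = 2 - 2*16 = -30.
(integral K dA)/pi = 2*chi = 2*(-30) = -60

-60


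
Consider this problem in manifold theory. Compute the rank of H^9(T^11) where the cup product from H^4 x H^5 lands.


Cup product: H^p x H^q -> H^{p+q}; here p+q = 4+5 = 9.
rank H^k(T^n) = C(n,k).
C(11,9) = 55

55


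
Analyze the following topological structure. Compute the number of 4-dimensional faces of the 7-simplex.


Delta^7 has 7+1 vertices. A 4-face is a choice of 4+1 vertices.
f_4 = C(7+1, 4+1) = C(8,5) = 56

56


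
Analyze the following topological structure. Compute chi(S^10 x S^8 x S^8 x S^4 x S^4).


chi is multiplicative: chi(X x Y) = chi(X) chi(Y).
Each even-dim sphere has chi = 2. There are 5 factors.
chi = 2^5 = 32

32


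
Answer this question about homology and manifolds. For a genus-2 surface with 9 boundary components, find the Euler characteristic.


For a compact orientable surface with genus g and b boundary components: chi = 2 - 2g - b.
chi = 2 - 2*2 - 9 = 2 - 4 - 9 = -11

-11


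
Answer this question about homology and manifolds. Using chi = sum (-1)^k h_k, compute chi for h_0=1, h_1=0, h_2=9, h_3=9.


Handles of index k contribute (-1)^k to chi (same as CW cells).
chi = (1) + (0) + (9) + (-9) = 1

1


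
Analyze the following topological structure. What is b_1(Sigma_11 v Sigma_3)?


For a wedge: H_1(A v B) = H_1(A) + H_1(B).
b_1(Sigma_11) = 22, b_1(Sigma_3) = 6.
b_1 = 22 + 6 = 28

28


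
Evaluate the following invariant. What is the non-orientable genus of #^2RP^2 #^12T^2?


Since a >= 1, the sum is non-orientable; each T^2 can be replaced by RP^2 # RP^2 (since T^2#RP^2 = 3RP^2).
Total crosscaps k = 2 + 2*12 = 26.
Check via chi: chi = 2*1 + 12*0 - (2+12-1)*2 = -24 = 2 - k = -24. Consistent.

26


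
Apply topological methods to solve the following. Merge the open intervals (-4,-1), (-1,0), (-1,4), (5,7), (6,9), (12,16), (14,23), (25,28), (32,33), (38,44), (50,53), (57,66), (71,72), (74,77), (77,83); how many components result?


Sort and merge overlapping open intervals.
Merged: (-4,-1), (-1,4), (5,9), (12,23), (25,28), (32,33), (38,44), (50,53), (57,66), (71,72), (74,77), (77,83).
Number of components = 12

12


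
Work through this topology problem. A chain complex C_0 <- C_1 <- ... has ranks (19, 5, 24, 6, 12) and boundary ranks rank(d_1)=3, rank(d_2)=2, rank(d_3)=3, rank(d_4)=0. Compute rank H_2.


rank H_k = rank(ker d_k) - rank(im d_{k+1}).
rank(ker d_2) = rank(C_2) - rank(d_2) = 24 - 2 = 22.
rank(im d_{2+1}) = 3.
rank H_2 = 22 - 3 = 19

19


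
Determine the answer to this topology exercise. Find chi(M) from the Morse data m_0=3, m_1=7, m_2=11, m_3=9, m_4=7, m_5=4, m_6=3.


Morse theory: chi(M) = sum_k (-1)^k m_k where m_k = #(index-k critical points).
= (3) + (-7) + (11) + (-9) + (7) + (-4) + (3) = 4

4


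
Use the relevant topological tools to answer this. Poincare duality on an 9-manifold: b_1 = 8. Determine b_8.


Poincare duality for closed orientable n-manifolds: b_k = b_{n-k}.
Here n = 9, so b_8 = b_1 = 8

8


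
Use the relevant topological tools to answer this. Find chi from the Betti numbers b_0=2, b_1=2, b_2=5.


chi = sum_k (-1)^k b_k.
= (2) + (-2) + (5)
= 5

5


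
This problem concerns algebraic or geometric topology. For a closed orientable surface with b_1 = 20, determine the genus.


For a closed orientable surface: b_1 = 2g.
20 = 2g
g = 20 / 2 = 10

10


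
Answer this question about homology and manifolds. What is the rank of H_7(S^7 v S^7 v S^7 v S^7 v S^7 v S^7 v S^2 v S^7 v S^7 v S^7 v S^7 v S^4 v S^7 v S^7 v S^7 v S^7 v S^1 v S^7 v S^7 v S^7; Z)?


For a wedge of spheres, H_k (k>0) is free on one generator per sphere of dimension k.
Spheres of dimension 7: count = 17.
b_7 = 17

17


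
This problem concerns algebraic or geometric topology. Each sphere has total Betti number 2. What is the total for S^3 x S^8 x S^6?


Total Betti number is multiplicative under products.
Each S^d (d>=1) has total Betti number 2.
There are 3 sphere factors.
Total = 2^3 = 8

8


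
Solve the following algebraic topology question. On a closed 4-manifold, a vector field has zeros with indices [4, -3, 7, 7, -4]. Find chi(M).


Poincare-Hopf: chi(M) = sum of indices of zeros.
chi = (4) + (-3) + (7) + (7) + (-4) = 11

11


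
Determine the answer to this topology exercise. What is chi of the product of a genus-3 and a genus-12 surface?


chi(Sigma_3) = 2 - 2*3 = -4
chi(Sigma_12) = 2 - 2*12 = -22
chi(product) = (-4) * (-22) = 88

88


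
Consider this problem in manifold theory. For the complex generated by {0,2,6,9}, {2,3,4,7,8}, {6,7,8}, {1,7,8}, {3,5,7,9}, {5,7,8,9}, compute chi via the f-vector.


Enumerate all faces; f-vector: f_0=10, f_1=27, f_2=23, f_3=8, f_4=1.
chi = sum (-1)^k f_k = -1

-1


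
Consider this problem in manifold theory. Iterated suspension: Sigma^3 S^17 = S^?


Each suspension raises dimension by 1: Sigma S^n = S^{n+1}.
Sigma^3 S^17 = S^{17+3} = S^20

20


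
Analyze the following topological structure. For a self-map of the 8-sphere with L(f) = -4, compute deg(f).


L(f) = 1 + (-1)^8 deg(f) on S^8.
-4 = 1 + (-1)^8 * deg(f)
(-1)^8 * deg(f) = -5
deg(f) = -5

-5


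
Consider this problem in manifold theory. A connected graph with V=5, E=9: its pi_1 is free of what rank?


For a connected graph: rank(pi_1) = b_1 = E - V + 1 = 1 - chi.
chi = V - E = 5 - 9 = -4.
rank = 1 - (-4) = 9 - 5 + 1 = 5

5


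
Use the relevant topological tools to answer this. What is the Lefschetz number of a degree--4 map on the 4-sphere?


On S^4: L(f) = tr(f_0*) + (-1)^4 tr(f_4*) = 1 + (-1)^4 * deg(f).
L(f) = 1 + (-1)^4 * -4 = 1 + -4 = -3

-3


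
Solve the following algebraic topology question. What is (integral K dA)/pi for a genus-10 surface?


Gauss-Bonnet: integral K dA = 2*pi*chi(M).
chi(Sigma_10) = 2 - 2*10 = -18.
(integral K dA)/pi = 2*chi = 2*(-18) = -36

-36


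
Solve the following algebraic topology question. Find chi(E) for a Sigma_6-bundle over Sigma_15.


For a fiber bundle F -> E -> B (with CW structure): chi(E) = chi(B) * chi(F).
chi(Sigma_15) = -28, chi(Sigma_6) = -10.
chi(E) = (-28) * (-10) = 280

280


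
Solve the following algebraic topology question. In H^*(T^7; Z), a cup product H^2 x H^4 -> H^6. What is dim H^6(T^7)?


Cup product: H^p x H^q -> H^{p+q}; here p+q = 2+4 = 6.
rank H^k(T^n) = C(n,k).
C(7,6) = 7

7


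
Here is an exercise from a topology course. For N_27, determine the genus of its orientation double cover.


chi(N_27) = 2 - 27 = -25.
Double cover: chi(Sigma_g) = 2 * chi(N_27) = 2*(-25) = -50.
2 - 2g = -50, so g = (2 - (-50))/2 = 52/2 = 26

26


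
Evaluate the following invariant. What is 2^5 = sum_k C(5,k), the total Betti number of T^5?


b_k(T^5) = C(5,k), so the sum over k is sum_k C(5,k) = 2^5.
Total = 2^5 = 32

32


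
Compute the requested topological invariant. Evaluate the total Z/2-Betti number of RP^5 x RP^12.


dim H^*(RP^n; Z/2) = n+1 (one Z/2 in each degree 0..n).
Total Betti number is multiplicative.
Total = (5+1) * (12+1) = 6 * 13 = 78

78


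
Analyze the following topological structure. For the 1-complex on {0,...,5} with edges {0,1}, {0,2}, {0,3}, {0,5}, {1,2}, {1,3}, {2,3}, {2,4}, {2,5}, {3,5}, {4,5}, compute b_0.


Run DFS/union-find over 6 vertices.
V = 6, E = 11.
Number of components = 1

1


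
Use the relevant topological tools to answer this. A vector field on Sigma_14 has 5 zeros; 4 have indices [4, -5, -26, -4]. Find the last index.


Poincare-Hopf: sum of indices = chi(M).
chi(Sigma_14) = 2 - 2*14 = -26.
Sum of known indices = -31.
x = chi - (sum known) = -26 - (-31) = 5

5


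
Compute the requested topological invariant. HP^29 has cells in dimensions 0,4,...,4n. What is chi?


HP^29 has one cell in each dimension 0, 4, ..., 4*29 (29+1 cells, all even-dim).
chi = 29 + 1 = 30

30


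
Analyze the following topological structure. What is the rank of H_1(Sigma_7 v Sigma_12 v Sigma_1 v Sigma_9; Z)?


For a wedge X v Y: reduced H_k(X v Y) = H_k(X) + H_k(Y).
Each Sigma_g contributes b_1 = 2g.
b_1 = 14 + 24 + 2 + 18 = 58

58


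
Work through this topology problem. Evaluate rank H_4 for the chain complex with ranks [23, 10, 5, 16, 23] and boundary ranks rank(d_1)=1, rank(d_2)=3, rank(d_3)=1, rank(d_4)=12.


rank H_k = rank(ker d_k) - rank(im d_{k+1}).
rank(ker d_4) = rank(C_4) - rank(d_4) = 23 - 12 = 11.
rank(im d_{4+1}) = 0.
rank H_4 = 11 - 0 = 11

11


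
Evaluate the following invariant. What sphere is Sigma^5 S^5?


Each suspension raises dimension by 1: Sigma S^n = S^{n+1}.
Sigma^5 S^5 = S^{5+5} = S^10

10


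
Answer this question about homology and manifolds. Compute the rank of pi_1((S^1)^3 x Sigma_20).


pi_1(A x B) = pi_1(A) x pi_1(B); rank of abelianization = b_1.
b_1(T^3) = 3, b_1(Sigma_20) = 2*20 = 40.
b_1(product) = 3 + 40 = 43

43


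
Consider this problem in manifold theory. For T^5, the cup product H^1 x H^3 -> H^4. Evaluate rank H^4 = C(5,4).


Cup product: H^p x H^q -> H^{p+q}; here p+q = 1+3 = 4.
rank H^k(T^n) = C(n,k).
C(5,4) = 5

5


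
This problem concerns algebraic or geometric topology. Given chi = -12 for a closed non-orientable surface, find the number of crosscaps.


chi = 2 - k for closed non-orientable surfaces with k crosscaps.
-12 = 2 - k
k = 2 - (-12) = 14

14


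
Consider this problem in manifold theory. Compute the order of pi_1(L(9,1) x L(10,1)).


pi_1(X x Y) = pi_1(X) x pi_1(Y).
pi_1(L(9,1)) = Z/9, pi_1(L(10,1)) = Z/10.
|Z/9 x Z/10| = 9 * 10 = 90

90


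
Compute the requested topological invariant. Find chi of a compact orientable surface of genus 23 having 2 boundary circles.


For a compact orientable surface with genus g and b boundary components: chi = 2 - 2g - b.
chi = 2 - 2*23 - 2 = 2 - 46 - 2 = -46

-46


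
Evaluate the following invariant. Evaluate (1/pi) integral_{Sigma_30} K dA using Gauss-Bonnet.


Gauss-Bonnet: integral K dA = 2*pi*chi(M).
chi(Sigma_30) = 2 - 2*30 = -58.
(integral K dA)/pi = 2*chi = 2*(-58) = -116

-116


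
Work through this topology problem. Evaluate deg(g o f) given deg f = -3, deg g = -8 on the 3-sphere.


Degree is multiplicative under composition: deg(g o f) = deg(g) * deg(f).
= -8 * -3 = 24

24


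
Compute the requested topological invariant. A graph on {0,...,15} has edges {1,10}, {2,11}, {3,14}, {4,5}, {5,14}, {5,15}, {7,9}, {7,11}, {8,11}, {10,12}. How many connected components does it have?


Run DFS/union-find over 16 vertices.
V = 16, E = 10.
Number of components = 6

6


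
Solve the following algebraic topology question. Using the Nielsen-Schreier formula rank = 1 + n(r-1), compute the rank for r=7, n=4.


Nielsen-Schreier: an index-n subgroup of F_r is free of rank 1 + n(r-1).
Equivalently: chi(cover) = n*chi(base); chi(vee_r S^1) = 1 - 7 = -6.
chi(E) = 4*(-6) = -24; rank = 1 - chi(E) = 1 - (-24) = 25.
rank = 1 + 4*(7-1) = 1 + 24 = 25

25


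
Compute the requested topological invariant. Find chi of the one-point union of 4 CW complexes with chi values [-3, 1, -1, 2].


chi(A v B) = chi(A) + chi(B) - 1 (one point identified).
For 4 spaces: chi = (sum chi_i) - (4 - 1).
sum = -1; chi = -1 - 3 = -4

-4
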